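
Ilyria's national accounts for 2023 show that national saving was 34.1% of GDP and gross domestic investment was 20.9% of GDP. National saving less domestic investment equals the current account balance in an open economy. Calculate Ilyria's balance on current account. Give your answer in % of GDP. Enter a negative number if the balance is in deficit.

13.2

CA = S - I = 34.1 - 20.9 = 13.2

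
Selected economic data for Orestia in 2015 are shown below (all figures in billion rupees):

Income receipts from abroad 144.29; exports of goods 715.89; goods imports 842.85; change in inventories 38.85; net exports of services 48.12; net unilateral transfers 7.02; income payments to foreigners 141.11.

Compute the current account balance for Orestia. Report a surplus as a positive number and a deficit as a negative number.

-68.64

Goods balance = 715.89 - 842.85 = -126.96
Services balance = 48.12
Trade balance (goods + services) = -126.96 + 48.12 = -78.84
Net primary income = 144.29 - 141.11 = 3.18
Net secondary income = 7.02
Current account = -78.84 + 3.18 + 7.02 = -68.64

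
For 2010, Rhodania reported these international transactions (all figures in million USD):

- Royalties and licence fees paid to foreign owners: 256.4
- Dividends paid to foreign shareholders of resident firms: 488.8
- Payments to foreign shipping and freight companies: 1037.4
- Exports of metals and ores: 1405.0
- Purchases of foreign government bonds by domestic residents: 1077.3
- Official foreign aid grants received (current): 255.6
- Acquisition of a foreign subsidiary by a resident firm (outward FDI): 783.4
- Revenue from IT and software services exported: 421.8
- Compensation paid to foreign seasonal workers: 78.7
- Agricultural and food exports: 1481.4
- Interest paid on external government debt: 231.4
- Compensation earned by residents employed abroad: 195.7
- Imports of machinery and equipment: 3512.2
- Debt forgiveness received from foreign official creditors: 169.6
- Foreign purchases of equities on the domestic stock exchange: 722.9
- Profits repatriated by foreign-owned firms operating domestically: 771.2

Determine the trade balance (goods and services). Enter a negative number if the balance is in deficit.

Goods: 1481.4 - 3512.2 + 1405.0 = -625.8
Services: 421.8 - 1037.4 - 256.4 = -872.0
Trade balance = -625.8 + (-872.0) = -1497.8
(Excluded from the trade balance — primary income: dividends paid to foreign shareholders of resident firms 488.8, compensation paid to foreign seasonal workers 78.7, interest paid on external government debt 231.4, compensation earned by residents employed abroad 195.7, profits repatriated by foreign-owned firms operating domestically 771.2; financial account: purchases of foreign government bonds by domestic residents 1077.3, acquisition of a foreign subsidiary by a resident firm (outward FDI) 783.4, foreign purchases of equities on the domestic stock exchange 722.9; secondary income: official foreign aid grants received (current) 255.6; capital account: debt forgiveness received from foreign official creditors 169.6.)

-1497.8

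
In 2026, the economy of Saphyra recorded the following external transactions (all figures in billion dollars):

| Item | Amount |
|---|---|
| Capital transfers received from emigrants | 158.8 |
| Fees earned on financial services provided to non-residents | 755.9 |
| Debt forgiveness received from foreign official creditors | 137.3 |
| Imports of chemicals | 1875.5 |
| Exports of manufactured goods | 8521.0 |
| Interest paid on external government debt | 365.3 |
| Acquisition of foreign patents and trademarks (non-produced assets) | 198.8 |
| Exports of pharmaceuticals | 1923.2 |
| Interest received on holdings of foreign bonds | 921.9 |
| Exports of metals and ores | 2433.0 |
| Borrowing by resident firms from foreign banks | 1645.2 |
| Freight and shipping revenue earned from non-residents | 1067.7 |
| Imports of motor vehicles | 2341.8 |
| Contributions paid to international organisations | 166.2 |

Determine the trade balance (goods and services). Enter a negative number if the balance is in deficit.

Goods: -2341.8 + 8521.0 + 1923.2 - 1875.5 + 2433.0 = 8659.9
Services: 1067.7 + 755.9 = 1823.6
Trade balance = 8659.9 + 1823.6 = 10483.5
(Excluded from the trade balance — capital account: capital transfers received from emigrants 158.8, debt forgiveness received from foreign official creditors 137.3, acquisition of foreign patents and trademarks (non-produced assets) 198.8; primary income: interest paid on external government debt 365.3, interest received on holdings of foreign bonds 921.9; financial account: borrowing by resident firms from foreign banks 1645.2; secondary income: contributions paid to international organisations 166.2.)

10483.5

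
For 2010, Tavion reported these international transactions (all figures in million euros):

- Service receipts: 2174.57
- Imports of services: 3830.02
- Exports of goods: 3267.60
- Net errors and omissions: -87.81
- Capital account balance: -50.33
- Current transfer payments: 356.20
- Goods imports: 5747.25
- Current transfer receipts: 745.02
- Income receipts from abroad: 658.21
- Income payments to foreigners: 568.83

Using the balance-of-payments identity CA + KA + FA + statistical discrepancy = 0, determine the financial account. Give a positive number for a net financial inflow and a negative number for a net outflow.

Goods balance = 3267.60 - 5747.25 = -2479.65
Services balance = 2174.57 - 3830.02 = -1655.45
Trade balance (goods + services) = -2479.65 + (-1655.45) = -4135.10
Net primary income = 658.21 - 568.83 = 89.38
Net secondary income = 745.02 - 356.20 = 388.82
Current account = -4135.10 + 89.38 + 388.82 = -3656.90
Financial account = -(-3656.90 + (-50.33) + (-87.81)) = 3795.04

3795.04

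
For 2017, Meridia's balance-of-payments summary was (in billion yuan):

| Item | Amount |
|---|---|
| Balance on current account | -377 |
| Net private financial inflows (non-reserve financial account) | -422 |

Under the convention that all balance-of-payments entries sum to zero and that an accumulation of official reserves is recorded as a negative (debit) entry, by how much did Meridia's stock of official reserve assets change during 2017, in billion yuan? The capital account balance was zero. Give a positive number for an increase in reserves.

-799

Official reserve transactions balance = -((-377) + (-422)) = 799
An accumulation of reserves is recorded as a debit (negative entry), so the change in the stock of reserves is the negative of that balance.
Change in official reserves = -(799) = -799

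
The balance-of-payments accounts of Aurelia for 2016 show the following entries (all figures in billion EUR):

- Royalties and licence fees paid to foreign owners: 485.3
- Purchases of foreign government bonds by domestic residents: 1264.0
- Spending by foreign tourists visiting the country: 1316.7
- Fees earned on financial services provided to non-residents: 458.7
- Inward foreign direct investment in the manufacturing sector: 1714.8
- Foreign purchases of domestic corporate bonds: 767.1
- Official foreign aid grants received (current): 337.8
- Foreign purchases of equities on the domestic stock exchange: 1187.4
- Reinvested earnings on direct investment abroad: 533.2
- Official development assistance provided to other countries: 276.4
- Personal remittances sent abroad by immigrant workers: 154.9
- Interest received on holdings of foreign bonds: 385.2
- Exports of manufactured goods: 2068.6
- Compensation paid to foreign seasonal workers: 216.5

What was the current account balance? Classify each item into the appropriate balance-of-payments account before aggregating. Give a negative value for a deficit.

Goods: 2068.6
Services: 458.7 + 1316.7 - 485.3 = 1290.1
Primary income: 533.2 - 216.5 + 385.2 = 701.9
Secondary income: 337.8 - 276.4 - 154.9 = -93.5
Current account = 2068.6 + 1290.1 + 701.9 + (-93.5) = 3967.1
(Excluded from the current account — financial account: purchases of foreign government bonds by domestic residents 1264.0, inward foreign direct investment in the manufacturing sector 1714.8, foreign purchases of domestic corporate bonds 767.1, foreign purchases of equities on the domestic stock exchange 1187.4.)

3967.1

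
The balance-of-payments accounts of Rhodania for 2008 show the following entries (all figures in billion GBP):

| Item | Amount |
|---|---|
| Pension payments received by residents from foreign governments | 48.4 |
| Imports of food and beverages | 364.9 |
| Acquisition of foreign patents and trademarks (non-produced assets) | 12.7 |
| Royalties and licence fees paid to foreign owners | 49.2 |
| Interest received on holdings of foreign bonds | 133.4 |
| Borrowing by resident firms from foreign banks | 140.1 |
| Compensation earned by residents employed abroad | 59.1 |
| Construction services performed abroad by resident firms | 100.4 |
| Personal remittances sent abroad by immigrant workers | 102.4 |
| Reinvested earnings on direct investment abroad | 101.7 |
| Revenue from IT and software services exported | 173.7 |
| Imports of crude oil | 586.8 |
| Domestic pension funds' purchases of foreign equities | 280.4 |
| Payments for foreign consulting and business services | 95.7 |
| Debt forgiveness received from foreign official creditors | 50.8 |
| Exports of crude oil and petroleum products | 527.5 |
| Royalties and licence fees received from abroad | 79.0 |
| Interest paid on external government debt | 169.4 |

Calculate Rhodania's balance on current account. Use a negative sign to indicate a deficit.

-145.2

Goods: -364.9 - 586.8 + 527.5 = -424.2
Services: 79.0 + 173.7 - 49.2 - 95.7 + 100.4 = 208.2
Primary income: 59.1 + 133.4 + 101.7 - 169.4 = 124.8
Secondary income: 48.4 - 102.4 = -54.0
Current account = (-424.2) + 208.2 + 124.8 + (-54.0) = -145.2
(Excluded from the current account — capital account: acquisition of foreign patents and trademarks (non-produced assets) 12.7, debt forgiveness received from foreign official creditors 50.8; financial account: borrowing by resident firms from foreign banks 140.1, domestic pension funds' purchases of foreign equities 280.4.)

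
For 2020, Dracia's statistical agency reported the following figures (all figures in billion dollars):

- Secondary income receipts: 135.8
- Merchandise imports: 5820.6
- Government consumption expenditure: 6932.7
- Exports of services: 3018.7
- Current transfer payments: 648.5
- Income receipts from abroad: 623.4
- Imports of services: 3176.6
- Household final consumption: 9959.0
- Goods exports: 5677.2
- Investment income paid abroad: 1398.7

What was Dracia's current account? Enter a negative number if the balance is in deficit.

Goods balance = 5677.2 - 5820.6 = -143.4
Services balance = 3018.7 - 3176.6 = -157.9
Trade balance (goods + services) = -143.4 + (-157.9) = -301.3
Net primary income = 623.4 - 1398.7 = -775.3
Net secondary income = 135.8 - 648.5 = -512.7
Current account = -301.3 + (-775.3) + (-512.7) = -1589.3

-1589.3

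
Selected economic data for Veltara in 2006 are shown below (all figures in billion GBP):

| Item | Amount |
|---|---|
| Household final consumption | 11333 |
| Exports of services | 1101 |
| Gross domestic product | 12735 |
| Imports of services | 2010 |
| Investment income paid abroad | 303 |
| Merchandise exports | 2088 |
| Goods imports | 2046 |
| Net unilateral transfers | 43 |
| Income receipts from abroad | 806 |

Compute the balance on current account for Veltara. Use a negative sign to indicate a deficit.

-321

Goods balance = 2088 - 2046 = 42
Services balance = 1101 - 2010 = -909
Trade balance (goods + services) = 42 + (-909) = -867
Net primary income = 806 - 303 = 503
Net secondary income = 43
Current account = -867 + 503 + 43 = -321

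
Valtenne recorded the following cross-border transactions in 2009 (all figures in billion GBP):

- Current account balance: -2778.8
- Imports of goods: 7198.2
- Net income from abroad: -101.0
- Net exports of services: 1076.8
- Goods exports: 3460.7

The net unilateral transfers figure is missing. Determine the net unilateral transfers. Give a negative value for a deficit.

-17.1

Current account = goods balance + services balance + net primary income + net secondary income
Sum of the known components = -2761.7
Net unilateral transfers = CA - (known components) = -2778.8 - (-2761.7) = -17.1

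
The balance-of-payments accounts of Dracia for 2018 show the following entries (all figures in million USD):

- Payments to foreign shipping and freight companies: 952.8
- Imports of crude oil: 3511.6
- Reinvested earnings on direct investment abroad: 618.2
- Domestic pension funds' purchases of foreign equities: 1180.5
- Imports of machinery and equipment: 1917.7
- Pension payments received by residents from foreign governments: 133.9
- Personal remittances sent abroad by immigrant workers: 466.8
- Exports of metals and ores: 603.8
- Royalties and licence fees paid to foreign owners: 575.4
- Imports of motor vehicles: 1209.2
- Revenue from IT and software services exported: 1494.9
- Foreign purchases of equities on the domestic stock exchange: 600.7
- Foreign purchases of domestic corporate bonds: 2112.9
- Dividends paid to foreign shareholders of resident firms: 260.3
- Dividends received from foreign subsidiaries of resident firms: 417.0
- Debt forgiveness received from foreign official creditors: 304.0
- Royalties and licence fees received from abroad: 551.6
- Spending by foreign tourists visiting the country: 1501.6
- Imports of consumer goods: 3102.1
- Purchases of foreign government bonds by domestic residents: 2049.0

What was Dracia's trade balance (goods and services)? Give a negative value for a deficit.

Goods: -3102.1 + 603.8 - 1209.2 - 3511.6 - 1917.7 = -9136.8
Services: 551.6 + 1501.6 + 1494.9 - 952.8 - 575.4 = 2019.9
Trade balance = -9136.8 + 2019.9 = -7116.9
(Excluded from the trade balance — primary income: reinvested earnings on direct investment abroad 618.2, dividends paid to foreign shareholders of resident firms 260.3, dividends received from foreign subsidiaries of resident firms 417.0; financial account: domestic pension funds' purchases of foreign equities 1180.5, foreign purchases of equities on the domestic stock exchange 600.7, foreign purchases of domestic corporate bonds 2112.9, purchases of foreign government bonds by domestic residents 2049.0; secondary income: pension payments received by residents from foreign governments 133.9, personal remittances sent abroad by immigrant workers 466.8; capital account: debt forgiveness received from foreign official creditors 304.0.)

-7116.9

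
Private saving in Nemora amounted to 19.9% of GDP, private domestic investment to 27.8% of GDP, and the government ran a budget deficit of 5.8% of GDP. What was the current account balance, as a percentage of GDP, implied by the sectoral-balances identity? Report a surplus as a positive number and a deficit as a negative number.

-13.7

By the sectoral-balances identity, CA = (S_private - I) + (T - G).
Private balance = 19.9 - 27.8 = -7.9
Government balance (T - G) = -5.8
CA = -7.9 + (-5.8) = -13.7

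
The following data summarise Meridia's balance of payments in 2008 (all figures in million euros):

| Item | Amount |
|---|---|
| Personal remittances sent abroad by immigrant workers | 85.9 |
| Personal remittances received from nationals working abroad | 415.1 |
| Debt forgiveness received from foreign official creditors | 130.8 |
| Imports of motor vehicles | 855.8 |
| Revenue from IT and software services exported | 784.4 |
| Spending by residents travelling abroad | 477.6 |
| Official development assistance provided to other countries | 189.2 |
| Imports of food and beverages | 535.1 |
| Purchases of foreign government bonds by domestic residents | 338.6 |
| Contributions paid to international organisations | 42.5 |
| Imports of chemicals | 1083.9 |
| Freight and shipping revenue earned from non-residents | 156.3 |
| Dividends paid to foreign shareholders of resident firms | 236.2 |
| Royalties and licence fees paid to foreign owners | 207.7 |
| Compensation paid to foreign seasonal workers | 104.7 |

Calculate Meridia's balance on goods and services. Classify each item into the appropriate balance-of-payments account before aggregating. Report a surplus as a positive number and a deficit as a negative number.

Goods: -1083.9 - 535.1 - 855.8 = -2474.8
Services: 156.3 - 207.7 - 477.6 + 784.4 = 255.4
Trade balance = -2474.8 + 255.4 = -2219.4
(Excluded from the trade balance — secondary income: personal remittances sent abroad by immigrant workers 85.9, personal remittances received from nationals working abroad 415.1, official development assistance provided to other countries 189.2, contributions paid to international organisations 42.5; capital account: debt forgiveness received from foreign official creditors 130.8; financial account: purchases of foreign government bonds by domestic residents 338.6; primary income: dividends paid to foreign shareholders of resident firms 236.2, compensation paid to foreign seasonal workers 104.7.)

-2219.4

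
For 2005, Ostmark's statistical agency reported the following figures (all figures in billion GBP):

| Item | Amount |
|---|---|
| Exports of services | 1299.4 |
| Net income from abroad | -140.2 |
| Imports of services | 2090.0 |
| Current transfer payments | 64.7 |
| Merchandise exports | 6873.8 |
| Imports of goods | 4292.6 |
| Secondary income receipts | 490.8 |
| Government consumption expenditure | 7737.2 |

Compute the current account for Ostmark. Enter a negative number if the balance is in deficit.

Goods balance = 6873.8 - 4292.6 = 2581.2
Services balance = 1299.4 - 2090.0 = -790.6
Trade balance (goods + services) = 2581.2 + (-790.6) = 1790.6
Net primary income = -140.2
Net secondary income = 490.8 - 64.7 = 426.1
Current account = 1790.6 + (-140.2) + 426.1 = 2076.5

2076.5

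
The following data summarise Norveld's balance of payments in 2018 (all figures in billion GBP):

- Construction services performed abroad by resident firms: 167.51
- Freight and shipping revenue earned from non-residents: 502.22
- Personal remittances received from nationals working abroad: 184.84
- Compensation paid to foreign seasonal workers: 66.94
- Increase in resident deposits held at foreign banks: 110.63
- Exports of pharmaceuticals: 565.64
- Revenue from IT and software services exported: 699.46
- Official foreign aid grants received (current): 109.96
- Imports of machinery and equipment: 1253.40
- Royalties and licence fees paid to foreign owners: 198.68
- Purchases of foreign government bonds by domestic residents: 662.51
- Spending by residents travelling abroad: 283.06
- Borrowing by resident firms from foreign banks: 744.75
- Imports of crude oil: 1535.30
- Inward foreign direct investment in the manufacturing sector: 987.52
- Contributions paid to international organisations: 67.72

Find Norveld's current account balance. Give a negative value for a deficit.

-1175.47

Goods: 565.64 - 1253.40 - 1535.30 = -2223.06
Services: 502.22 + 699.46 - 198.68 - 283.06 + 167.51 = 887.45
Primary income: -66.94
Secondary income: 109.96 + 184.84 - 67.72 = 227.08
Current account = (-2223.06) + 887.45 + (-66.94) + 227.08 = -1175.47
(Excluded from the current account — financial account: increase in resident deposits held at foreign banks 110.63, purchases of foreign government bonds by domestic residents 662.51, borrowing by resident firms from foreign banks 744.75, inward foreign direct investment in the manufacturing sector 987.52.)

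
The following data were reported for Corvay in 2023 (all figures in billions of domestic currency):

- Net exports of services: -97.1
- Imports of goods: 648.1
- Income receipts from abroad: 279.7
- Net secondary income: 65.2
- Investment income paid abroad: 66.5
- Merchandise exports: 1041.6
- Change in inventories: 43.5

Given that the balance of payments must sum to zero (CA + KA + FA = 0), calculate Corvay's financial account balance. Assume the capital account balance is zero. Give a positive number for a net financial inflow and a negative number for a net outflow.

Goods balance = 1041.6 - 648.1 = 393.5
Services balance = -97.1
Trade balance (goods + services) = 393.5 + (-97.1) = 296.4
Net primary income = 279.7 - 66.5 = 213.2
Net secondary income = 65.2
Current account = 296.4 + 213.2 + 65.2 = 574.8
Financial account = -(574.8) = -574.8

-574.8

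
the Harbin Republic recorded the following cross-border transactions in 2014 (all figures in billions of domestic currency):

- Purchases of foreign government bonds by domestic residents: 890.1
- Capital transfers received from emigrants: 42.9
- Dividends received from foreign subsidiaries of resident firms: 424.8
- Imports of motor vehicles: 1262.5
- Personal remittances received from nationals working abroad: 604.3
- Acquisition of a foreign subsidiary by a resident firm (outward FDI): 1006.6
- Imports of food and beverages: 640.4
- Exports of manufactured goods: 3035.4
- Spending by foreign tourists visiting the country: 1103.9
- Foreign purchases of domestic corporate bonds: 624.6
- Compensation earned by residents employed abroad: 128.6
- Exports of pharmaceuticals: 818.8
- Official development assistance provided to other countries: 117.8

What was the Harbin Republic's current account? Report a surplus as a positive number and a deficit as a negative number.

4095.1

Goods: 3035.4 + 818.8 - 640.4 - 1262.5 = 1951.3
Services: 1103.9
Primary income: 424.8 + 128.6 = 553.4
Secondary income: -117.8 + 604.3 = 486.5
Current account = 1951.3 + 1103.9 + 553.4 + 486.5 = 4095.1
(Excluded from the current account — financial account: purchases of foreign government bonds by domestic residents 890.1, acquisition of a foreign subsidiary by a resident firm (outward FDI) 1006.6, foreign purchases of domestic corporate bonds 624.6; capital account: capital transfers received from emigrants 42.9.)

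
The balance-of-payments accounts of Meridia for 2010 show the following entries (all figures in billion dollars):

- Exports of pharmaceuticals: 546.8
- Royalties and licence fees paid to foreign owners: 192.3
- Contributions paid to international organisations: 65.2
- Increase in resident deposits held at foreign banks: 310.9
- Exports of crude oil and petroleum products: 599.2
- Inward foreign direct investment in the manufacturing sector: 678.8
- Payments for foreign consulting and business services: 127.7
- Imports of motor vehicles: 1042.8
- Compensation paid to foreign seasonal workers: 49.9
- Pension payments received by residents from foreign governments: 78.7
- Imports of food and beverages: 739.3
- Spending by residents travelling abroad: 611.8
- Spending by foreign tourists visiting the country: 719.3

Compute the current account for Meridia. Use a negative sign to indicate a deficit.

-885.0

Goods: 599.2 + 546.8 - 739.3 - 1042.8 = -636.1
Services: 719.3 - 127.7 - 192.3 - 611.8 = -212.5
Primary income: -49.9
Secondary income: -65.2 + 78.7 = 13.5
Current account = (-636.1) + (-212.5) + (-49.9) + 13.5 = -885.0
(Excluded from the current account — financial account: increase in resident deposits held at foreign banks 310.9, inward foreign direct investment in the manufacturing sector 678.8.)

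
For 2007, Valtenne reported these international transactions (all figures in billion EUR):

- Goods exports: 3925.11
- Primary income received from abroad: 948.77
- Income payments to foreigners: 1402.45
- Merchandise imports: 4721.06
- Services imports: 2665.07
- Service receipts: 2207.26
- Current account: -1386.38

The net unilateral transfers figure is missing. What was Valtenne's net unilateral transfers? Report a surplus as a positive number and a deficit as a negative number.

321.06

Current account = goods balance + services balance + net primary income + net secondary income
Sum of the known components = -1707.44
Net unilateral transfers = CA - (known components) = -1386.38 - (-1707.44) = 321.06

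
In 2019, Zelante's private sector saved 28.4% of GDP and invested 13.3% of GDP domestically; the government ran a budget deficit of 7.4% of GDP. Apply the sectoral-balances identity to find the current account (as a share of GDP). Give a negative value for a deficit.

7.7

By the sectoral-balances identity, CA = (S_private - I) + (T - G).
Private balance = 28.4 - 13.3 = 15.1
Government balance (T - G) = -7.4
CA = 15.1 + (-7.4) = 7.7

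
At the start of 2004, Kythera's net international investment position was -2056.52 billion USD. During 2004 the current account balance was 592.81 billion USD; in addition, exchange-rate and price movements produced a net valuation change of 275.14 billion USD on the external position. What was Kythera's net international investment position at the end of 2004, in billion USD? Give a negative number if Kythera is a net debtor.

-1188.57

Change in NIIP = current account + net valuation change = 592.81 + 275.14 = 867.95
End-of-year NIIP = -2056.52 + 867.95 = -1188.57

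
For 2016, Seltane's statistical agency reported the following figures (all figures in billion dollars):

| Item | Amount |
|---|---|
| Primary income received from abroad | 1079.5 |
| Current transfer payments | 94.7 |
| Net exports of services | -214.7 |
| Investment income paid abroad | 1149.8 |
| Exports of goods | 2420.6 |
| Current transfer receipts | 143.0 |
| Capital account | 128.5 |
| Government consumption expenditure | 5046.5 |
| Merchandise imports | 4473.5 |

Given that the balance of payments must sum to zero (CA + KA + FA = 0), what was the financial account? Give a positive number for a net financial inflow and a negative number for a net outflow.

2161.1

Goods balance = 2420.6 - 4473.5 = -2052.9
Services balance = -214.7
Trade balance (goods + services) = -2052.9 + (-214.7) = -2267.6
Net primary income = 1079.5 - 1149.8 = -70.3
Net secondary income = 143.0 - 94.7 = 48.3
Current account = -2267.6 + (-70.3) + 48.3 = -2289.6
Financial account = -(-2289.6 + 128.5) = 2161.1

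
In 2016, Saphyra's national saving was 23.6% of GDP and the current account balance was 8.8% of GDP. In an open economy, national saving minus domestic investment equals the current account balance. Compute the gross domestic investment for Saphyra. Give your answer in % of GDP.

14.8

I = S - CA = 23.6 - 8.8 = 14.8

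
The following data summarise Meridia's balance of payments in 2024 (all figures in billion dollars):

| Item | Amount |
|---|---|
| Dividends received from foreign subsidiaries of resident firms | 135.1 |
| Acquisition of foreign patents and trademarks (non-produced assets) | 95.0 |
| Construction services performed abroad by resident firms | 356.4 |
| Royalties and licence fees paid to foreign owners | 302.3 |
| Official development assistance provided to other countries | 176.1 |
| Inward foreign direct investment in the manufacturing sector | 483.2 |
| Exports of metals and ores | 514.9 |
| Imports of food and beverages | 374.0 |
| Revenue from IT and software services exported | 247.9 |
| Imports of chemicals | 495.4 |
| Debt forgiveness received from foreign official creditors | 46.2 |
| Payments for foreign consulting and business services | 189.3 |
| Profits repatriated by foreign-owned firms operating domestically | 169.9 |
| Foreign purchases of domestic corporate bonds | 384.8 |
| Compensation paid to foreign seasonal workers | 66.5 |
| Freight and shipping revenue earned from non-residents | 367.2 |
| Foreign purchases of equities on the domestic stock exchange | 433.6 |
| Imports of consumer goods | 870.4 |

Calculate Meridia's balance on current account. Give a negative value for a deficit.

Goods: -374.0 - 870.4 + 514.9 - 495.4 = -1224.9
Services: -189.3 + 367.2 - 302.3 + 356.4 + 247.9 = 479.9
Primary income: -169.9 + 135.1 - 66.5 = -101.3
Secondary income: -176.1
Current account = (-1224.9) + 479.9 + (-101.3) + (-176.1) = -1022.4
(Excluded from the current account — capital account: acquisition of foreign patents and trademarks (non-produced assets) 95.0, debt forgiveness received from foreign official creditors 46.2; financial account: inward foreign direct investment in the manufacturing sector 483.2, foreign purchases of domestic corporate bonds 384.8, foreign purchases of equities on the domestic stock exchange 433.6.)

-1022.4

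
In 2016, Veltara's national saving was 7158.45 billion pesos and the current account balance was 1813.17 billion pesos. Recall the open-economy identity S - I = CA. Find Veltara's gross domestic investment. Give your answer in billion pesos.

5345.28

I = S - CA = 7158.45 - 1813.17 = 5345.28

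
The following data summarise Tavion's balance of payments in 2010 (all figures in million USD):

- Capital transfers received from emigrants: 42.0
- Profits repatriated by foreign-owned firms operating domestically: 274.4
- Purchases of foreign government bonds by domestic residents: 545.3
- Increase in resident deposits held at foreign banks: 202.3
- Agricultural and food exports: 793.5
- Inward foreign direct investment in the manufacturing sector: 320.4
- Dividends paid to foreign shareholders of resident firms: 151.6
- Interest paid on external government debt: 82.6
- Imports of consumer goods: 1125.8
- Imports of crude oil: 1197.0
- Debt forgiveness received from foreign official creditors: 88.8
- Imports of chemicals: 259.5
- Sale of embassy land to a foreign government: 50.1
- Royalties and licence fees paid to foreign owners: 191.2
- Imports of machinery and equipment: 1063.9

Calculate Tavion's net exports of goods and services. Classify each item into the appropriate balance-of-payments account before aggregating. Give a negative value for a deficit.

-3043.9

Goods: -1197.0 - 1063.9 - 1125.8 + 793.5 - 259.5 = -2852.7
Services: -191.2
Trade balance = -2852.7 + (-191.2) = -3043.9
(Excluded from the trade balance — capital account: capital transfers received from emigrants 42.0, debt forgiveness received from foreign official creditors 88.8, sale of embassy land to a foreign government 50.1; primary income: profits repatriated by foreign-owned firms operating domestically 274.4, dividends paid to foreign shareholders of resident firms 151.6, interest paid on external government debt 82.6; financial account: purchases of foreign government bonds by domestic residents 545.3, increase in resident deposits held at foreign banks 202.3, inward foreign direct investment in the manufacturing sector 320.4.)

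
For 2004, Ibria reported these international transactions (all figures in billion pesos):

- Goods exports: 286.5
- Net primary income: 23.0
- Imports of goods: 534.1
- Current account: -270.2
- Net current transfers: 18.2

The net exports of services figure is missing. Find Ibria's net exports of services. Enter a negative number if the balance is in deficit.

Current account = goods balance + services balance + net primary income + net secondary income
Sum of the known components = -206.4
Net exports of services = CA - (known components) = -270.2 - (-206.4) = -63.8

-63.8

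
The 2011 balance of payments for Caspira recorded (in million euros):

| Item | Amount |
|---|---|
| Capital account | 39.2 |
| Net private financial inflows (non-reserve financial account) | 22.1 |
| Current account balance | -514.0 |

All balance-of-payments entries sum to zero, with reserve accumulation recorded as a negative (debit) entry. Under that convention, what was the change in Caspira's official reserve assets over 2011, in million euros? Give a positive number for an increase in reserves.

-452.7

Official reserve transactions balance = -((-514.0) + 39.2 + 22.1) = 452.7
An accumulation of reserves is recorded as a debit (negative entry), so the change in the stock of reserves is the negative of that balance.
Change in official reserves = -(452.7) = -452.7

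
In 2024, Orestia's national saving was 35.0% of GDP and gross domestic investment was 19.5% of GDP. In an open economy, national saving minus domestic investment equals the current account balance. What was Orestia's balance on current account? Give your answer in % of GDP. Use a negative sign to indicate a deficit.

15.5

CA = S - I = 35.0 - 19.5 = 15.5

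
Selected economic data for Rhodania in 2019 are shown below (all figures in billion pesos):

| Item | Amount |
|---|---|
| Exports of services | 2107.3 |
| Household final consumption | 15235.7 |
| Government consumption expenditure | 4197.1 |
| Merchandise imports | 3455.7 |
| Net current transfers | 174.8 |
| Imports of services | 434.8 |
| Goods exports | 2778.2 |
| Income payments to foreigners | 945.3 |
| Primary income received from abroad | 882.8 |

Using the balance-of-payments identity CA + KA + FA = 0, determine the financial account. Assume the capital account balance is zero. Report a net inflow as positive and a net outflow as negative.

-1107.3

Goods balance = 2778.2 - 3455.7 = -677.5
Services balance = 2107.3 - 434.8 = 1672.5
Trade balance (goods + services) = -677.5 + 1672.5 = 995.0
Net primary income = 882.8 - 945.3 = -62.5
Net secondary income = 174.8
Current account = 995.0 + (-62.5) + 174.8 = 1107.3
Financial account = -(1107.3) = -1107.3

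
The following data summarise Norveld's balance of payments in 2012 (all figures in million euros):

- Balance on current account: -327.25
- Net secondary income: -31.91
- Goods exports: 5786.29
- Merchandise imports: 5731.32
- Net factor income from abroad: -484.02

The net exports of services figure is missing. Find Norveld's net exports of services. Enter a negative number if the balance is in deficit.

133.71

Current account = goods balance + services balance + net primary income + net secondary income
Sum of the known components = -460.96
Net exports of services = CA - (known components) = -327.25 - (-460.96) = 133.71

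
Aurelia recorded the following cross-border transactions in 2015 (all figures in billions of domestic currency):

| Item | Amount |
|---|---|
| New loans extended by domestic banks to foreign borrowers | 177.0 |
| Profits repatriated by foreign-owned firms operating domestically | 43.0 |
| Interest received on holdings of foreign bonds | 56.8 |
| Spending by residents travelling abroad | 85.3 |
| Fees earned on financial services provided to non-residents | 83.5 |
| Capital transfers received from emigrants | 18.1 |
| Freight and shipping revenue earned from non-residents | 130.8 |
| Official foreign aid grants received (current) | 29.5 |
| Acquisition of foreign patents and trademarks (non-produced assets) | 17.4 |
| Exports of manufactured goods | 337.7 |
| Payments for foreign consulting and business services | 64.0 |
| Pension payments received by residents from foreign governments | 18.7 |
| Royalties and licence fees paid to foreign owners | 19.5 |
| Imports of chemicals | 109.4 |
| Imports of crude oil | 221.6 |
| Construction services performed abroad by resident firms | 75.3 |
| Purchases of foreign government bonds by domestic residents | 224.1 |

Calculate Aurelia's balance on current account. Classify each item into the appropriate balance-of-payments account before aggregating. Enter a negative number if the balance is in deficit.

189.5

Goods: -221.6 - 109.4 + 337.7 = 6.7
Services: -85.3 + 75.3 - 64.0 + 83.5 + 130.8 - 19.5 = 120.8
Primary income: -43.0 + 56.8 = 13.8
Secondary income: 29.5 + 18.7 = 48.2
Current account = 6.7 + 120.8 + 13.8 + 48.2 = 189.5
(Excluded from the current account — financial account: new loans extended by domestic banks to foreign borrowers 177.0, purchases of foreign government bonds by domestic residents 224.1; capital account: capital transfers received from emigrants 18.1, acquisition of foreign patents and trademarks (non-produced assets) 17.4.)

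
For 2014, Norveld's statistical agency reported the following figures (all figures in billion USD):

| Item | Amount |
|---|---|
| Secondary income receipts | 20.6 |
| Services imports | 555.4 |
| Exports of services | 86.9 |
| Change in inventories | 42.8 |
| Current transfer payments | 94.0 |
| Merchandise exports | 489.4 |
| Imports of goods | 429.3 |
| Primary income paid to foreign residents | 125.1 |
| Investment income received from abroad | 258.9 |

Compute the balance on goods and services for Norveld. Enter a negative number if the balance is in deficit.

-408.4

Goods balance = 489.4 - 429.3 = 60.1
Services balance = 86.9 - 555.4 = -468.5
Trade balance (goods + services) = 60.1 + (-468.5) = -408.4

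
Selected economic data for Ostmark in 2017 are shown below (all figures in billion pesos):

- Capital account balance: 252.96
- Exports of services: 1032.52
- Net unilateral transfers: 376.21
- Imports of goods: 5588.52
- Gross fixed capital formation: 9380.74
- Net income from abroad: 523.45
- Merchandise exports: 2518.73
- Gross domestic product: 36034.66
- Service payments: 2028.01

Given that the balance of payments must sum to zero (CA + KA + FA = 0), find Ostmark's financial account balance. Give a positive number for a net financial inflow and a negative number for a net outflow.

2912.66

Goods balance = 2518.73 - 5588.52 = -3069.79
Services balance = 1032.52 - 2028.01 = -995.49
Trade balance (goods + services) = -3069.79 + (-995.49) = -4065.28
Net primary income = 523.45
Net secondary income = 376.21
Current account = -4065.28 + 523.45 + 376.21 = -3165.62
Financial account = -(-3165.62 + 252.96) = 2912.66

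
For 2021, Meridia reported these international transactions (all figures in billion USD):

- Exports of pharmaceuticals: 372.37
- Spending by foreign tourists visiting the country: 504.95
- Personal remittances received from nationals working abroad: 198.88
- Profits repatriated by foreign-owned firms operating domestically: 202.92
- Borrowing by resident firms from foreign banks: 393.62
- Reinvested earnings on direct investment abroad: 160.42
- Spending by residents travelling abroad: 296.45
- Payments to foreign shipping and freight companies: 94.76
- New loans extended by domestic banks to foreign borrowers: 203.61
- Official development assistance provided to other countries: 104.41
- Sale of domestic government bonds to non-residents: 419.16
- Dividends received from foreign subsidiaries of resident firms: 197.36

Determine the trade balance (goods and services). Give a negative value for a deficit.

486.11

Goods: 372.37
Services: -94.76 + 504.95 - 296.45 = 113.74
Trade balance = 372.37 + 113.74 = 486.11
(Excluded from the trade balance — secondary income: personal remittances received from nationals working abroad 198.88, official development assistance provided to other countries 104.41; primary income: profits repatriated by foreign-owned firms operating domestically 202.92, reinvested earnings on direct investment abroad 160.42, dividends received from foreign subsidiaries of resident firms 197.36; financial account: borrowing by resident firms from foreign banks 393.62, new loans extended by domestic banks to foreign borrowers 203.61, sale of domestic government bonds to non-residents 419.16.)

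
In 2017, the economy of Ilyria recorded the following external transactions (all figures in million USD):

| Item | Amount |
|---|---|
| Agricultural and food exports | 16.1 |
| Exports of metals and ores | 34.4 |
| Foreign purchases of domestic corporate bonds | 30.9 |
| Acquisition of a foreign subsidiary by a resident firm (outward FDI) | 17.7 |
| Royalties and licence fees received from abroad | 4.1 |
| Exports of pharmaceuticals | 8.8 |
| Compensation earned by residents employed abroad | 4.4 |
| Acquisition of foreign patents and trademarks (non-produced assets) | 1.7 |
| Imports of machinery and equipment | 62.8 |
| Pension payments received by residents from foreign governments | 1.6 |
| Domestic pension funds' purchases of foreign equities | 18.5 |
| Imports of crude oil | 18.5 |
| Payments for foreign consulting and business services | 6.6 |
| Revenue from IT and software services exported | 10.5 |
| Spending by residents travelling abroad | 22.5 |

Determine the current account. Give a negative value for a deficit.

-30.5

Goods: -62.8 + 16.1 + 8.8 - 18.5 + 34.4 = -22.0
Services: 4.1 + 10.5 - 6.6 - 22.5 = -14.5
Primary income: 4.4
Secondary income: 1.6
Current account = (-22.0) + (-14.5) + 4.4 + 1.6 = -30.5
(Excluded from the current account — financial account: foreign purchases of domestic corporate bonds 30.9, acquisition of a foreign subsidiary by a resident firm (outward FDI) 17.7, domestic pension funds' purchases of foreign equities 18.5; capital account: acquisition of foreign patents and trademarks (non-produced assets) 1.7.)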